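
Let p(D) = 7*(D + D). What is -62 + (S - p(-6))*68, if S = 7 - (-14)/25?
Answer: 154102/25 ≈ 6164.1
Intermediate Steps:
p(D) = 14*D (p(D) = 7*(2*D) = 14*D)
S = 189/25 (S = 7 - (-14)/25 = 7 - 1*(-14/25) = 7 + 14/25 = 189/25 ≈ 7.5600)
-62 + (S - p(-6))*68 = -62 + (189/25 - 14*(-6))*68 = -62 + (189/25 - 1*(-84))*68 = -62 + (189/25 + 84)*68 = -62 + (2289/25)*68 = -62 + 155652/25 = 154102/25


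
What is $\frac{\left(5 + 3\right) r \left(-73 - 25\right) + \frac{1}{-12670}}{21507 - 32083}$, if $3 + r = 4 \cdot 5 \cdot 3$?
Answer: $\frac{566196961}{133997920} \approx 4.2254$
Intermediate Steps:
$r = 57$ ($r = -3 + 4 \cdot 5 \cdot 3 = -3 + 20 \cdot 3 = -3 + 60 = 57$)
$\frac{\left(5 + 3\right) r \left(-73 - 25\right) + \frac{1}{-12670}}{21507 - 32083} = \frac{\left(5 + 3\right) 57 \left(-73 - 25\right) + \frac{1}{-12670}}{21507 - 32083} = \frac{8 \cdot 57 \left(-98\right) - \frac{1}{12670}}{-10576} = \left(456 \left(-98\right) - \frac{1}{12670}\right) \left(- \frac{1}{10576}\right) = \left(-44688 - \frac{1}{12670}\right) \left(- \frac{1}{10576}\right) = \left(- \frac{566196961}{12670}\right) \left(- \frac{1}{10576}\right) = \frac{566196961}{133997920}$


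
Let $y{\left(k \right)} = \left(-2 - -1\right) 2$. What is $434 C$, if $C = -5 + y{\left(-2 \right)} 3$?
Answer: $-4774$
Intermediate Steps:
$y{\left(k \right)} = -2$ ($y{\left(k \right)} = \left(-2 + 1\right) 2 = \left(-1\right) 2 = -2$)
$C = -11$ ($C = -5 - 6 = -11$)
$434 C = 434 \left(-11\right) = -4774$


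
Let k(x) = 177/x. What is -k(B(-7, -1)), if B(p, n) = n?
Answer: 177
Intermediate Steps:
-k(B(-7, -1)) = -177/(-1) = -177*(-1) = -1*(-177) = 177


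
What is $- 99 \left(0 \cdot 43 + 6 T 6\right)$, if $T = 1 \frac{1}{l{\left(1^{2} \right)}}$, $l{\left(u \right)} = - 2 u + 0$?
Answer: $1782$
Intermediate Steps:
$l{\left(u \right)} = - 2 u$
$T = - \frac{1}{2}$ ($T = 1 \frac{1}{\left(-2\right) 1^{2}} = 1 \frac{1}{\left(-2\right) 1} = 1 \frac{1}{-2} = 1 \left(- \frac{1}{2}\right) = - \frac{1}{2} \approx -0.5$)
$- 99 \left(0 \cdot 43 + 6 T 6\right) = - 99 \left(0 \cdot 43 + 6 \left(- \frac{1}{2}\right) 6\right) = - 99 \left(0 - 18\right) = \left(-99\right) \left(-18\right) = 1782$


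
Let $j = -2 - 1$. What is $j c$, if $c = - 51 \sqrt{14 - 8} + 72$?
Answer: $-216 + 153 \sqrt{6} \approx 158.77$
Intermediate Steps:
$j = -3$
$c = 72 - 51 \sqrt{6}$ ($c = - 51 \sqrt{6} + 72 = 72 - 51 \sqrt{6} \approx -52.924$)
$j c = - 3 \left(72 - 51 \sqrt{6}\right) = -216 + 153 \sqrt{6}$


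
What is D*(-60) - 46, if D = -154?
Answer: 9194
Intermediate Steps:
D*(-60) - 46 = -154*(-60) - 46 = 9240 - 46 = 9194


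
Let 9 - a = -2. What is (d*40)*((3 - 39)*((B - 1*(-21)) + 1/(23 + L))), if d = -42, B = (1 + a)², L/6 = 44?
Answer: 409155840/41 ≈ 9.9794e+6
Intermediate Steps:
a = 11 (a = 9 - 1*(-2) = 9 + 2 = 11)
L = 264 (L = 6*44 = 264)
B = 144 (B = (1 + 11)² = 12² = 144)
(d*40)*((3 - 39)*((B - 1*(-21)) + 1/(23 + L))) = (-42*40)*((3 - 39)*((144 - 1*(-21)) + 1/(23 + 264))) = -(-60480)*((144 + 21) + 1/287) = -(-60480)*(165 + 1/287) = -(-60480)*47356/287 = -1680*(-1704816/287) = 409155840/41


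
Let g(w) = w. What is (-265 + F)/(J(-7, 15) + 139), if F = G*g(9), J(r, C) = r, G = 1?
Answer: -64/33 ≈ -1.9394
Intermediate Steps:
F = 9 (F = 1*9 = 9)
(-265 + F)/(J(-7, 15) + 139) = (-265 + 9)/(-7 + 139) = -256/132 = -256*1/132 = -64/33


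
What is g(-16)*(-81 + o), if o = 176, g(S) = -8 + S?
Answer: -2280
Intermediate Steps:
g(-16)*(-81 + o) = (-8 - 16)*(-81 + 176) = -24*95 = -2280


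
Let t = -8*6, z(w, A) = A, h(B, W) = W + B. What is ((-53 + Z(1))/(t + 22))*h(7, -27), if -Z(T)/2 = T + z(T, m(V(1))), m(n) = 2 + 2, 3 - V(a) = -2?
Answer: -630/13 ≈ -48.462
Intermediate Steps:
h(B, W) = B + W
V(a) = 5 (V(a) = 3 - 1*(-2) = 3 + 2 = 5)
m(n) = 4
t = -48
Z(T) = -8 - 2*T (Z(T) = -2*(T + 4) = -2*(4 + T) = -8 - 2*T)
((-53 + Z(1))/(t + 22))*h(7, -27) = ((-53 + (-8 - 2*1))/(-48 + 22))*(7 - 27) = ((-53 + (-8 - 2))/(-26))*(-20) = ((-53 - 10)*(-1/26))*(-20) = -63*(-1/26)*(-20) = (63/26)*(-20) = -630/13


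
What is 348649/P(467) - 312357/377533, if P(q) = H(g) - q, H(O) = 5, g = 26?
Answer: -18824401693/24917178 ≈ -755.48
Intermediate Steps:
P(q) = 5 - q
348649/P(467) - 312357/377533 = 348649/(5 - 1*467) - 312357/377533 = 348649/(5 - 467) - 312357*1/377533 = 348649/(-462) - 312357/377533 = 348649*(-1/462) - 312357/377533 = -49807/66 - 312357/377533 = -18824401693/24917178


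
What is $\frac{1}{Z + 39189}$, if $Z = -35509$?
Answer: $\frac{1}{3680} \approx 0.00027174$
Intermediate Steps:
$\frac{1}{Z + 39189} = \frac{1}{-35509 + 39189} = \frac{1}{3680}$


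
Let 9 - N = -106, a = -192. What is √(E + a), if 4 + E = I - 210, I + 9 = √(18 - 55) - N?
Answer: √(-530 + I*√37) ≈ 0.1321 + 23.022*I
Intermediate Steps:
N = 115 (N = 9 - 1*(-106) = 9 + 106 = 115)
I = -124 + I*√37 (I = -9 + (√(18 - 55) - 1*115) = -9 + (√(-37) - 115) = -9 + (I*√37 - 115) = -9 + (-115 + I*√37) = -124 + I*√37 ≈ -124.0 + 6.0828*I)
E = -338 + I*√37 (E = -4 + ((-124 + I*√37) - 210) = -4 + (-334 + I*√37) = -338 + I*√37 ≈ -338.0 + 6.0828*I)
√(E + a) = √((-338 + I*√37) - 192) = √(-530 + I*√37)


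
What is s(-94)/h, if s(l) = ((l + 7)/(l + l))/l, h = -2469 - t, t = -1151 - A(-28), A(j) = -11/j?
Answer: 609/162993274 ≈ 3.7363e-6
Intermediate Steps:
t = -32239/28 (t = -1151 - (-11)/(-28) = -1151 - (-11)*(-1)/28 = -1151 - 1*11/28 = -1151 - 11/28 = -32239/28 ≈ -1151.4)
h = -36893/28 (h = -2469 - 1*(-32239/28) = -2469 + 32239/28 = -36893/28 ≈ -1317.6)
s(l) = (7 + l)/(2*l**2) (s(l) = ((7 + l)/((2*l)))/l = ((7 + l)*(1/(2*l)))/l = ((7 + l)/(2*l))/l = (7 + l)/(2*l**2))
s(-94)/h = ((1/2)*(7 - 94)/(-94)**2)/(-36893/28) = ((1/2)*(1/8836)*(-87))*(-28/36893) = -87/17672*(-28/36893) = 609/162993274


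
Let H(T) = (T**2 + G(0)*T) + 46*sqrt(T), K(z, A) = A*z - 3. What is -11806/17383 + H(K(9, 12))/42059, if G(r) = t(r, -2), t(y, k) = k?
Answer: -308551409/731111597 + 46*sqrt(105)/42059 ≈ -0.41082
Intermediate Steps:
K(z, A) = -3 + A*z
G(r) = -2
H(T) = T**2 - 2*T + 46*sqrt(T) (H(T) = (T**2 - 2*T) + 46*sqrt(T) = T**2 - 2*T + 46*sqrt(T))
-11806/17383 + H(K(9, 12))/42059 = -11806/17383 + ((-3 + 12*9)**2 - 2*(-3 + 12*9) + 46*sqrt(-3 + 12*9))/42059 = -11806*1/17383 + ((-3 + 108)**2 - 2*(-3 + 108) + 46*sqrt(-3 + 108))*(1/42059) = -11806/17383 + (105**2 - 2*105 + 46*sqrt(105))*(1/42059) = -11806/17383 + (11025 - 210 + 46*sqrt(105))*(1/42059) = -11806/17383 + (10815 + 46*sqrt(105))*(1/42059) = -11806/17383 + (10815/42059 + 46*sqrt(105)/42059) = -308551409/731111597 + 46*sqrt(105)/42059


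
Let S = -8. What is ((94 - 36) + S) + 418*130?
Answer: 54390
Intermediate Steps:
((94 - 36) + S) + 418*130 = ((94 - 36) - 8) + 418*130 = (58 - 8) + 54340 = 50 + 54340 = 54390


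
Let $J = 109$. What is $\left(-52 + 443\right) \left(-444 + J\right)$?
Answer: $-130985$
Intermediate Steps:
$\left(-52 + 443\right) \left(-444 + J\right) = \left(-52 + 443\right) \left(-444 + 109\right) = 391 \left(-335\right) = -130985$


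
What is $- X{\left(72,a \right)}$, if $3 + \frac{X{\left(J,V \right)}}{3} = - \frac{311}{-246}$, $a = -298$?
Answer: $\frac{427}{82} \approx 5.2073$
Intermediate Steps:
$X{\left(J,V \right)} = - \frac{427}{82}$ ($X{\left(J,V \right)} = -9 + 3 \left(- \frac{311}{-246}\right) = -9 + 3 \left(\left(-311\right) \left(- \frac{1}{246}\right)\right) = -9 + 3 \cdot \frac{311}{246} = -9 + \frac{311}{82} = - \frac{427}{82}$)
$- X{\left(72,a \right)} = \left(-1\right) \left(- \frac{427}{82}\right) = \frac{427}{82}$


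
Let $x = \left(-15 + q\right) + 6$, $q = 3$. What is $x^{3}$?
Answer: $-216$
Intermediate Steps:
$x = -6$ ($x = \left(-15 + 3\right) + 6 = -12 + 6 = -6$)
$x^{3} = \left(-6\right)^{3} = -216$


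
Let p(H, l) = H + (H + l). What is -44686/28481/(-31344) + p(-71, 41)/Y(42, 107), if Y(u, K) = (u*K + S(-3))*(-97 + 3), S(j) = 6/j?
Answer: 3407254031/11779511359596 ≈ 0.00028925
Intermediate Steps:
p(H, l) = l + 2*H
Y(u, K) = 188 - 94*K*u (Y(u, K) = (u*K + 6/(-3))*(-97 + 3) = (K*u + 6*(-1/3))*(-94) = (K*u - 2)*(-94) = (-2 + K*u)*(-94) = 188 - 94*K*u)
-44686/28481/(-31344) + p(-71, 41)/Y(42, 107) = -44686/28481/(-31344) + (41 + 2*(-71))/(188 - 94*107*42) = -44686*1/28481*(-1/31344) + (41 - 142)/(188 - 422436) = -44686/28481*(-1/31344) - 101/(-422248) = 22343/446354232 - 101*(-1/422248) = 22343/446354232 + 101/422248 = 3407254031/11779511359596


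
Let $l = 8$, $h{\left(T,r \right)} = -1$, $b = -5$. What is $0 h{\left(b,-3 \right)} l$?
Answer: $0$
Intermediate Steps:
$0 h{\left(b,-3 \right)} l = 0 \left(-1\right) 8 = 0 \cdot 8 = 0$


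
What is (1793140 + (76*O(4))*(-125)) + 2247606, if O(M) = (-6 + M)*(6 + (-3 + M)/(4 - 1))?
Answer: 12483238/3 ≈ 4.1611e+6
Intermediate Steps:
O(M) = (-6 + M)*(5 + M/3) (O(M) = (-6 + M)*(6 + (-3 + M)/3) = (-6 + M)*(6 + (-3 + M)*(⅓)) = (-6 + M)*(6 + (-1 + M/3)) = (-6 + M)*(5 + M/3))
(1793140 + (76*O(4))*(-125)) + 2247606 = (1793140 + (76*(-30 + 3*4 + (⅓)*4²))*(-125)) + 2247606 = (1793140 + (76*(-30 + 12 + (⅓)*16))*(-125)) + 2247606 = (1793140 + (76*(-30 + 12 + 16/3))*(-125)) + 2247606 = (1793140 + (76*(-38/3))*(-125)) + 2247606 = (1793140 - 2888/3*(-125)) + 2247606 = (1793140 + 361000/3) + 2247606 = 5740420/3 + 2247606 = 12483238/3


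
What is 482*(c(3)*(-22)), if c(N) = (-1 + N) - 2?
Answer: 0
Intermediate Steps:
c(N) = -3 + N
482*(c(3)*(-22)) = 482*((-3 + 3)*(-22)) = 482*(0*(-22)) = 482*0 = 0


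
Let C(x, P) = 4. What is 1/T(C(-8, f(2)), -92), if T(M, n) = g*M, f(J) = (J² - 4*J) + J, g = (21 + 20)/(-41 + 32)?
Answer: -9/164 ≈ -0.054878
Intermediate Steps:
g = -41/9 (g = 41/(-9) = 41*(-⅑) = -41/9 ≈ -4.5556)
f(J) = J² - 3*J
T(M, n) = -41*M/9
1/T(C(-8, f(2)), -92) = 1/(-41/9*4) = 1/(-164/9) = -9/164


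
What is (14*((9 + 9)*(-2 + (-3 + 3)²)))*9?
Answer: -4536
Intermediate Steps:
(14*((9 + 9)*(-2 + (-3 + 3)²)))*9 = (14*(18*(-2 + 0²)))*9 = (14*(18*(-2 + 0)))*9 = (14*(18*(-2)))*9 = (14*(-36))*9 = -504*9 = -4536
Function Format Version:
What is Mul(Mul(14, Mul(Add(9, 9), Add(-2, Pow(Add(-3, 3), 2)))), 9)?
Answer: -4536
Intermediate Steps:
Mul(Mul(14, Mul(Add(9, 9), Add(-2, Pow(Add(-3, 3), 2)))), 9) = Mul(Mul(14, Mul(18, Add(-2, Pow(0, 2)))), 9) = Mul(Mul(14, Mul(18, Add(-2, 0))), 9) = Mul(Mul(14, Mul(18, -2)), 9) = Mul(Mul(14, -36), 9) = Mul(-504, 9) = -4536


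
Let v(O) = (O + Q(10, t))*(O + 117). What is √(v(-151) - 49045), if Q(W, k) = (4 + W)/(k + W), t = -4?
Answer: I*√395913/3 ≈ 209.74*I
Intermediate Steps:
Q(W, k) = (4 + W)/(W + k)
v(O) = (117 + O)*(7/3 + O) (v(O) = (O + (4 + 10)/(10 - 4))*(O + 117) = (O + 14/6)*(117 + O) = (O + (⅙)*14)*(117 + O) = (O + 7/3)*(117 + O) = (7/3 + O)*(117 + O) = (117 + O)*(7/3 + O))
√(v(-151) - 49045) = √((273 + (-151)² + (358/3)*(-151)) - 49045) = √((273 + 22801 - 54058/3) - 49045) = √(15164/3 - 49045) = √(-131971/3) = I*√395913/3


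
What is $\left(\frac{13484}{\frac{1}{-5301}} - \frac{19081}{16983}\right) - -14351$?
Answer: $- \frac{1213678786420}{16983} \approx -7.1464 \cdot 10^{7}$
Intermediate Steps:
$\left(\frac{13484}{\frac{1}{-5301}} - \frac{19081}{16983}\right) - -14351 = \left(\frac{13484}{- \frac{1}{5301}} - \frac{19081}{16983}\right) + 14351 = \left(13484 \left(-5301\right) - \frac{19081}{16983}\right) + 14351 = \left(-71478684 - \frac{19081}{16983}\right) + 14351 = - \frac{1213922509453}{16983} + 14351 = - \frac{1213678786420}{16983}$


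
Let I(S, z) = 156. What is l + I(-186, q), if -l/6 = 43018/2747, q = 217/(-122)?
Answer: 170424/2747 ≈ 62.040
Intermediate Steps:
q = -217/122 (q = 217*(-1/122) = -217/122 ≈ -1.7787)
l = -258108/2747 ≈ -93.960
l + I(-186, q) = -258108/2747 + 156 = 170424/2747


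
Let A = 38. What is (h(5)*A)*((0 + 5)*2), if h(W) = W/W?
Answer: 380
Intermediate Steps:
h(W) = 1
(h(5)*A)*((0 + 5)*2) = (1*38)*((0 + 5)*2) = 38*(5*2) = 38*10 = 380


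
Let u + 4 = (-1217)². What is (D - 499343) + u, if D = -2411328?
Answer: -1429586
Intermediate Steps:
u = 1481085 (u = -4 + (-1217)² = -4 + 1481089 = 1481085)
(D - 499343) + u = (-2411328 - 499343) + 1481085 = -2910671 + 1481085 = -1429586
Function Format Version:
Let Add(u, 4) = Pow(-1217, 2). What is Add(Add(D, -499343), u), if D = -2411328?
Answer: -1429586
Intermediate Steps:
u = 1481085 (u = Add(-4, Pow(-1217, 2)) = Add(-4, 1481089) = 1481085)
Add(Add(D, -499343), u) = Add(Add(-2411328, -499343), 1481085) = Add(-2910671, 1481085) = -1429586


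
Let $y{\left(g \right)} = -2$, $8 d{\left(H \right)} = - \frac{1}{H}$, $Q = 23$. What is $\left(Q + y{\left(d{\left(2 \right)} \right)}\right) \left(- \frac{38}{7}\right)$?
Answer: $-114$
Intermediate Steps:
$d{\left(H \right)} = - \frac{1}{8 H}$ ($d{\left(H \right)} = \frac{\left(-1\right) \frac{1}{H}}{8} = - \frac{1}{8 H}$)
$\left(Q + y{\left(d{\left(2 \right)} \right)}\right) \left(- \frac{38}{7}\right) = \left(23 - 2\right) \left(- \frac{38}{7}\right) = 21 \left(\left(-38\right) \frac{1}{7}\right) = 21 \left(- \frac{38}{7}\right) = -114$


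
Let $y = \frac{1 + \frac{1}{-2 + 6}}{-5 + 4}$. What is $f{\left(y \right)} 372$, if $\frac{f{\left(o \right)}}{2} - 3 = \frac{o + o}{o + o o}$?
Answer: $-3720$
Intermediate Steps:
$y = - \frac{5}{4}$ ($y = \frac{1 + \frac{1}{4}}{-1} = \left(1 + \frac{1}{4}\right) \left(-1\right) = \frac{5}{4} \left(-1\right) = - \frac{5}{4} \approx -1.25$)
$f{\left(o \right)} = 6 + \frac{4 o}{o + o^{2}}$ ($f{\left(o \right)} = 6 + 2 \frac{o + o}{o + o o} = 6 + 2 \frac{2 o}{o + o^{2}} = 6 + \frac{4 o}{o + o^{2}}$)
$f{\left(y \right)} 372 = \frac{2 \left(5 + 3 \left(- \frac{5}{4}\right)\right)}{1 - \frac{5}{4}} \cdot 372 = \frac{2 \left(5 - \frac{15}{4}\right)}{- \frac{1}{4}} \cdot 372 = 2 \left(-4\right) \frac{5}{4} \cdot 372 = \left(-10\right) 372 = -3720$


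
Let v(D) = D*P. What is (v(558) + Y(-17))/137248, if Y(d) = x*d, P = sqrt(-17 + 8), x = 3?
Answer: -51/137248 + 837*I/68624 ≈ -0.00037159 + 0.012197*I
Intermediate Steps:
P = 3*I (P = sqrt(-9) = 3*I ≈ 3.0*I)
v(D) = 3*I*D (v(D) = D*(3*I) = 3*I*D)
Y(d) = 3*d
(v(558) + Y(-17))/137248 = (3*I*558 + 3*(-17))/137248 = (1674*I - 51)*(1/137248) = (-51 + 1674*I)*(1/137248) = -51/137248 + 837*I/68624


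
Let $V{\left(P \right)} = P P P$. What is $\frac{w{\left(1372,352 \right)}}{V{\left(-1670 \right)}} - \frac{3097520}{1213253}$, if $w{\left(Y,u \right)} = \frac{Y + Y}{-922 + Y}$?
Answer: $- \frac{811495394952645779}{317850803839068750} \approx -2.5531$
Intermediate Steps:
$w{\left(Y,u \right)} = \frac{2 Y}{-922 + Y}$
$V{\left(P \right)} = P^{3}$ ($V{\left(P \right)} = P^{2} P = P^{3}$)
$\frac{w{\left(1372,352 \right)}}{V{\left(-1670 \right)}} - \frac{3097520}{1213253} = \frac{2 \cdot 1372 \frac{1}{-922 + 1372}}{\left(-1670\right)^{3}} - \frac{3097520}{1213253} = \frac{2 \cdot 1372 \cdot \frac{1}{450}}{-4657463000} - \frac{3097520}{1213253} = 2 \cdot 1372 \cdot \frac{1}{450} \left(- \frac{1}{4657463000}\right) - \frac{3097520}{1213253} = \frac{1372}{225} \left(- \frac{1}{4657463000}\right) - \frac{3097520}{1213253} = - \frac{343}{261982293750} - \frac{3097520}{1213253} = - \frac{811495394952645779}{317850803839068750}$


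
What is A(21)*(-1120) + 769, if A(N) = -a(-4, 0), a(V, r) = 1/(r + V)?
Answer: 489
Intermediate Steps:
a(V, r) = 1/(V + r)
A(N) = 1/4 (A(N) = -1/(-4 + 0) = -1/(-4) = -1*(-1/4) = 1/4)
A(21)*(-1120) + 769 = (1/4)*(-1120) + 769 = -280 + 769 = 489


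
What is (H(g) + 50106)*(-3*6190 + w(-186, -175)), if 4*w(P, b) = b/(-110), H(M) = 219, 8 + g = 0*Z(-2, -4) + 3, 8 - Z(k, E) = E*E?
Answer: -7476121875/8 ≈ -9.3451e+8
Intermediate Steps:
Z(k, E) = 8 - E² (Z(k, E) = 8 - E*E = 8 - E²)
g = -5 (g = -8 + (0*(8 - 1*(-4)²) + 3) = -8 + (0*(8 - 1*16) + 3) = -8 + (0*(8 - 16) + 3) = -8 + (0*(-8) + 3) = -8 + (0 + 3) = -8 + 3 = -5)
w(P, b) = -b/440 (w(P, b) = (b/(-110))/4 = (b*(-1/110))/4 = (-b/110)/4 = -b/440)
(H(g) + 50106)*(-3*6190 + w(-186, -175)) = (219 + 50106)*(-3*6190 - 1/440*(-175)) = 50325*(-18570 + 35/88) = 50325*(-1634125/88) = -7476121875/8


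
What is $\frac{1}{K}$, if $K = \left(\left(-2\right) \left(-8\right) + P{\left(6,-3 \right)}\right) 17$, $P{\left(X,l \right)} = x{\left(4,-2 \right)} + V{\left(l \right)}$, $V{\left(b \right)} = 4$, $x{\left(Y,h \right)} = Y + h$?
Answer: $\frac{1}{374} \approx 0.0026738$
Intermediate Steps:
$P{\left(X,l \right)} = 6$ ($P{\left(X,l \right)} = \left(4 - 2\right) + 4 = 2 + 4 = 6$)
$K = 374$ ($K = \left(\left(-2\right) \left(-8\right) + 6\right) 17 = \left(16 + 6\right) 17 = 22 \cdot 17 = 374$)
$\frac{1}{K} = \frac{1}{374}$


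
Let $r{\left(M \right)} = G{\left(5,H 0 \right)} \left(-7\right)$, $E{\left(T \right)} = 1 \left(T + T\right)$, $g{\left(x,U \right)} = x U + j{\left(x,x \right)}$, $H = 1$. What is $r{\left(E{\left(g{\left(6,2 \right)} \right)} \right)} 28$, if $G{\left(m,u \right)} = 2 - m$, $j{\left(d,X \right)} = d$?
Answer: $588$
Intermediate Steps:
$g{\left(x,U \right)} = x + U x$ ($g{\left(x,U \right)} = x U + x = U x + x = x + U x$)
$E{\left(T \right)} = 2 T$ ($E{\left(T \right)} = 1 \cdot 2 T = 2 T$)
$r{\left(M \right)} = 21$ ($r{\left(M \right)} = \left(2 - 5\right) \left(-7\right) = \left(-3\right) \left(-7\right) = 21$)
$r{\left(E{\left(g{\left(6,2 \right)} \right)} \right)} 28 = 21 \cdot 28 = 588$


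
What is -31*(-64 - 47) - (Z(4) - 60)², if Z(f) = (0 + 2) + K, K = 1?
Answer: 192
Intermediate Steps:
Z(f) = 3 (Z(f) = (0 + 2) + 1 = 2 + 1 = 3)
-31*(-64 - 47) - (Z(4) - 60)² = -31*(-64 - 47) - (3 - 60)² = -31*(-111) - 1*(-57)² = 3441 - 1*3249 = 3441 - 3249 = 192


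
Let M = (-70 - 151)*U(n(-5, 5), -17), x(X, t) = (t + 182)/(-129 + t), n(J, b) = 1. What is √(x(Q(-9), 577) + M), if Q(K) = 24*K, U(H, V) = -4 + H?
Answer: 3*√231609/56 ≈ 25.782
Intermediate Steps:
x(X, t) = (182 + t)/(-129 + t)
M = 663 (M = (-70 - 151)*(-4 + 1) = -221*(-3) = 663)
√(x(Q(-9), 577) + M) = √((182 + 577)/(-129 + 577) + 663) = √(759/448 + 663) = √(297783/448) = 3*√231609/56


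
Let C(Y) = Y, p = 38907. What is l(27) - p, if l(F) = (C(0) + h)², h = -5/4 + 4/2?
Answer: -622503/16 ≈ -38906.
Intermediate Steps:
h = ¾ (h = -5*¼ + 4*(½) = -5/4 + 2 = ¾ ≈ 0.75000)
l(F) = 9/16 (l(F) = (0 + ¾)² = (¾)² = 9/16)
l(27) - p = 9/16 - 1*38907 = 9/16 - 38907 = -622503/16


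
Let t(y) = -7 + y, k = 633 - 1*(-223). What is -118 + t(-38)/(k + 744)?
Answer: -37769/320 ≈ -118.03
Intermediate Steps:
k = 856 (k = 633 + 223 = 856)
-118 + t(-38)/(k + 744) = -118 + (-7 - 38)/(856 + 744) = -118 - 45/1600 = -118 + (1/1600)*(-45) = -118 - 9/320 = -37769/320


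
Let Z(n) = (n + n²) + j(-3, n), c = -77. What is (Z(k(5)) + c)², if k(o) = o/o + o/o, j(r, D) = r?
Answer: 5476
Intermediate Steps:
k(o) = 2 (k(o) = 1 + 1 = 2)
Z(n) = -3 + n + n² (Z(n) = (n + n²) - 3 = -3 + n + n²)
(Z(k(5)) + c)² = ((-3 + 2 + 2²) - 77)² = ((-3 + 2 + 4) - 77)² = (3 - 77)² = (-74)² = 5476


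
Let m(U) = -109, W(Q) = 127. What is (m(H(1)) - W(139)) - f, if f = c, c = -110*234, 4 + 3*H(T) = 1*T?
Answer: 25504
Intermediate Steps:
H(T) = -4/3 + T/3 (H(T) = -4/3 + (1*T)/3 = -4/3 + T/3)
c = -25740
f = -25740
(m(H(1)) - W(139)) - f = (-109 - 1*127) - 1*(-25740) = (-109 - 127) + 25740 = -236 + 25740 = 25504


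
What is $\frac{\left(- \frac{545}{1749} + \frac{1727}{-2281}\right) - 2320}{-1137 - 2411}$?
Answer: $\frac{2314957937}{3538659003} \approx 0.65419$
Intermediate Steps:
$\frac{\left(- \frac{545}{1749} + \frac{1727}{-2281}\right) - 2320}{-1137 - 2411} = \frac{\left(\left(-545\right) \frac{1}{1749} + 1727 \left(- \frac{1}{2281}\right)\right) - 2320}{-3548} = \left(\left(- \frac{545}{1749} - \frac{1727}{2281}\right) - 2320\right) \left(- \frac{1}{3548}\right) = \left(- \frac{4263668}{3989469} - 2320\right) \left(- \frac{1}{3548}\right) = \left(- \frac{9259831748}{3989469}\right) \left(- \frac{1}{3548}\right) = \frac{2314957937}{3538659003}$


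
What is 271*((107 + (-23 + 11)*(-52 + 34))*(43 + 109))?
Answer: 13305016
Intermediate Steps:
271*((107 + (-23 + 11)*(-52 + 34))*(43 + 109)) = 271*((107 - 12*(-18))*152) = 271*((107 + 216)*152) = 271*(323*152) = 271*49096 = 13305016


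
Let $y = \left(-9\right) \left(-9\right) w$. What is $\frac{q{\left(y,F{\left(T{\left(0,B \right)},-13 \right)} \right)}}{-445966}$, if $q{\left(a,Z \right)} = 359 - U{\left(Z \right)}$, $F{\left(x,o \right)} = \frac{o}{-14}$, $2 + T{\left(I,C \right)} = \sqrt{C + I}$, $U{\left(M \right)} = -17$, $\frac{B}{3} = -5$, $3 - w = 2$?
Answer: $- \frac{188}{222983} \approx -0.00084311$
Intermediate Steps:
$w = 1$ ($w = 3 - 2 = 1$)
$B = -15$ ($B = 3 \left(-5\right) = -15$)
$y = 81$ ($y = \left(-9\right) \left(-9\right) 1 = 81 \cdot 1 = 81$)
$T{\left(I,C \right)} = -2 + \sqrt{C + I}$
$F{\left(x,o \right)} = - \frac{o}{14}$ ($F{\left(x,o \right)} = o \left(- \frac{1}{14}\right) = - \frac{o}{14}$)
$q{\left(a,Z \right)} = 376$ ($q{\left(a,Z \right)} = 359 - -17 = 359 + 17 = 376$)
$\frac{q{\left(y,F{\left(T{\left(0,B \right)},-13 \right)} \right)}}{-445966} = \frac{376}{-445966} = 376 \left(- \frac{1}{445966}\right) = - \frac{188}{222983}$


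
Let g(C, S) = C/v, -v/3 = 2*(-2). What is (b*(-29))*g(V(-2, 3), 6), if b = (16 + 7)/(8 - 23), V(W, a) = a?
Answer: 667/60 ≈ 11.117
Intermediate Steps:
v = 12 (v = -6*(-2) = -3*(-4) = 12)
g(C, S) = C/12
b = -23/15 (b = 23/(-15) = 23*(-1/15) = -23/15 ≈ -1.5333)
(b*(-29))*g(V(-2, 3), 6) = (-23/15*(-29))*((1/12)*3) = (667/15)*(¼) = 667/60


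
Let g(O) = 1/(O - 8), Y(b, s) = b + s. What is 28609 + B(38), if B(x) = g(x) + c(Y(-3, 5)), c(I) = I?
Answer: 858331/30 ≈ 28611.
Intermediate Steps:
g(O) = 1/(-8 + O)
B(x) = 2 + 1/(-8 + x) (B(x) = 1/(-8 + x) + (-3 + 5) = 1/(-8 + x) + 2 = 2 + 1/(-8 + x))
28609 + B(38) = 28609 + (-15 + 2*38)/(-8 + 38) = 28609 + (-15 + 76)/30 = 28609 + (1/30)*61 = 28609 + 61/30 = 858331/30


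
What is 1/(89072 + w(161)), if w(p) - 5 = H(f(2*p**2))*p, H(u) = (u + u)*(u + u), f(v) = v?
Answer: 1/1730809957893 ≈ 5.7776e-13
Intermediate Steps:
H(u) = 4*u**2 (H(u) = (2*u)*(2*u) = 4*u**2)
w(p) = 5 + 16*p**5 (w(p) = 5 + (4*(2*p**2)**2)*p = 5 + (4*(4*p**4))*p = 5 + (16*p**4)*p = 5 + 16*p**5)
1/(89072 + w(161)) = 1/(89072 + (5 + 16*161**5)) = 1/(89072 + (5 + 16*108175616801)) = 1/(89072 + (5 + 1730809868816)) = 1/(89072 + 1730809868821) = 1/1730809957893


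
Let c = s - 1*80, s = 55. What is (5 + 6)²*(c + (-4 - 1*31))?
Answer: -7260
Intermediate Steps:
c = -25 (c = 55 - 1*80 = 55 - 80 = -25)
(5 + 6)²*(c + (-4 - 1*31)) = (5 + 6)²*(-25 + (-4 - 1*31)) = 11²*(-25 + (-4 - 31)) = 121*(-25 - 35) = 121*(-60) = -7260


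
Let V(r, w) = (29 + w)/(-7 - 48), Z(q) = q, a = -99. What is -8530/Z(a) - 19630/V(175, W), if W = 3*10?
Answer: 107388620/5841 ≈ 18385.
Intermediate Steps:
W = 30
V(r, w) = -29/55 - w/55 (V(r, w) = (29 + w)/(-55) = (29 + w)*(-1/55) = -29/55 - w/55)
-8530/Z(a) - 19630/V(175, W) = -8530/(-99) - 19630/(-29/55 - 1/55*30) = -8530*(-1/99) - 19630/(-29/55 - 6/11) = 8530/99 - 19630/(-59/55) = 8530/99 - 19630*(-55/59) = 8530/99 + 1079650/59 = 107388620/5841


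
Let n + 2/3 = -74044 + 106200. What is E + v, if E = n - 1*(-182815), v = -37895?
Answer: 531226/3 ≈ 1.7708e+5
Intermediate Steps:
n = 96466/3 (n = -2/3 + (-74044 + 106200) = -2/3 + 32156 = 96466/3 ≈ 32155.)
E = 644911/3 (E = 96466/3 - 1*(-182815) = 96466/3 + 182815 = 644911/3 ≈ 2.1497e+5)
E + v = 644911/3 - 37895 = 531226/3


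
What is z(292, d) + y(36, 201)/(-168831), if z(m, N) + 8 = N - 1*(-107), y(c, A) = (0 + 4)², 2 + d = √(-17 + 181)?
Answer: 16376591/168831 + 2*√41 ≈ 109.81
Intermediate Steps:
d = -2 + 2*√41 (d = -2 + √(-17 + 181) = -2 + √164 = -2 + 2*√41 ≈ 10.806)
y(c, A) = 16 (y(c, A) = 4² = 16)
z(m, N) = 99 + N (z(m, N) = -8 + (N - 1*(-107)) = -8 + (N + 107) = -8 + (107 + N) = 99 + N)
z(292, d) + y(36, 201)/(-168831) = (99 + (-2 + 2*√41)) + 16/(-168831) = (97 + 2*√41) + 16*(-1/168831) = (97 + 2*√41) - 16/168831 = 16376591/168831 + 2*√41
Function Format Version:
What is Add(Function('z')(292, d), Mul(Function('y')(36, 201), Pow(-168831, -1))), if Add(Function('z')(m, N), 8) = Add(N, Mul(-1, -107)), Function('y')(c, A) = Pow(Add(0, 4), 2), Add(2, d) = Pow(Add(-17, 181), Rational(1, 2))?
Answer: Add(Rational(16376591, 168831), Mul(2, Pow(41, Rational(1, 2)))) ≈ 109.81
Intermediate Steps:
d = Add(-2, Mul(2, Pow(41, Rational(1, 2)))) (d = Add(-2, Pow(Add(-17, 181), Rational(1, 2))) = Add(-2, Pow(164, Rational(1, 2))) = Add(-2, Mul(2, Pow(41, Rational(1, 2)))) ≈ 10.806)
Function('y')(c, A) = 16 (Function('y')(c, A) = Pow(4, 2) = 16)
Function('z')(m, N) = Add(99, N) (Function('z')(m, N) = Add(-8, Add(N, Mul(-1, -107))) = Add(-8, Add(N, 107)) = Add(-8, Add(107, N)) = Add(99, N))
Add(Function('z')(292, d), Mul(Function('y')(36, 201), Pow(-168831, -1))) = Add(Add(99, Add(-2, Mul(2, Pow(41, Rational(1, 2))))), Mul(16, Pow(-168831, -1))) = Add(Add(97, Mul(2, Pow(41, Rational(1, 2)))), Mul(16, Rational(-1, 168831))) = Add(Add(97, Mul(2, Pow(41, Rational(1, 2)))), Rational(-16, 168831)) = Add(Rational(16376591, 168831), Mul(2, Pow(41, Rational(1, 2))))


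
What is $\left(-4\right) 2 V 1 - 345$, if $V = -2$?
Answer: $-329$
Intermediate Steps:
$\left(-4\right) 2 V 1 - 345 = \left(-4\right) 2 \left(-2\right) 1 - 345 = \left(-8\right) \left(-2\right) 1 - 345 = 16 \cdot 1 - 345 = 16 - 345 = -329$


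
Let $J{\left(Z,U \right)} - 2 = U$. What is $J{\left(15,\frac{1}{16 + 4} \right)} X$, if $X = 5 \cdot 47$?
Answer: $\frac{1927}{4} \approx 481.75$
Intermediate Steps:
$J{\left(Z,U \right)} = 2 + U$
$X = 235$
$J{\left(15,\frac{1}{16 + 4} \right)} X = \left(2 + \frac{1}{16 + 4}\right) 235 = \left(2 + \frac{1}{20}\right) 235 = \frac{41}{20} \cdot 235 = \frac{1927}{4}$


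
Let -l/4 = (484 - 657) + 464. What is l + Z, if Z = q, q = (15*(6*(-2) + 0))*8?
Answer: -2604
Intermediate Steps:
q = -1440 (q = (15*(-12 + 0))*8 = (15*(-12))*8 = -180*8 = -1440)
l = -1164 (l = -4*((484 - 657) + 464) = -4*(-173 + 464) = -4*291 = -1164)
Z = -1440
l + Z = -1164 - 1440 = -2604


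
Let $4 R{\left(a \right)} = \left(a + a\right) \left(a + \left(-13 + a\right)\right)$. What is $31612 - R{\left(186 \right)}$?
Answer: $-1775$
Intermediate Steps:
$R{\left(a \right)} = \frac{a \left(-13 + 2 a\right)}{2}$ ($R{\left(a \right)} = \frac{\left(a + a\right) \left(a + \left(-13 + a\right)\right)}{4} = \frac{2 a \left(-13 + 2 a\right)}{4} = \frac{a \left(-13 + 2 a\right)}{2}$)
$31612 - R{\left(186 \right)} = 31612 - \frac{1}{2} \cdot 186 \left(-13 + 2 \cdot 186\right) = 31612 - \frac{1}{2} \cdot 186 \left(-13 + 372\right) = 31612 - \frac{1}{2} \cdot 186 \cdot 359 = 31612 - 33387 = -1775$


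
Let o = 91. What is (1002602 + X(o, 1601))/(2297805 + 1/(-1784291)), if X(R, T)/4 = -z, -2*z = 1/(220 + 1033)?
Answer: 1120766980610814/2568620417455631 ≈ 0.43633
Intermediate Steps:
z = -1/2506 (z = -1/(2*(220 + 1033)) = -1/2/1253 = -1/2*1/1253 = -1/2506 ≈ -0.00039904)
X(R, T) = 2/1253 (X(R, T) = 4*(-1*(-1/2506)) = 4*(1/2506) = 2/1253)
(1002602 + X(o, 1601))/(2297805 + 1/(-1784291)) = (1002602 + 2/1253)/(2297805 + 1/(-1784291)) = 1256260308/(1253*(2297805 - 1/1784291)) = 1256260308/(1253*(4099952781254/1784291)) = (1256260308/1253)*(1784291/4099952781254) = 1120766980610814/2568620417455631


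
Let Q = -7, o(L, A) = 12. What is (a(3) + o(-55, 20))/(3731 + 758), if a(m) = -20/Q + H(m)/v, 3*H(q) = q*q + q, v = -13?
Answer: 1324/408499 ≈ 0.0032411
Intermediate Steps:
H(q) = q/3 + q²/3 (H(q) = (q*q + q)/3 = (q² + q)/3 = (q + q²)/3 = q/3 + q²/3)
a(m) = 20/7 - m*(1 + m)/39 (a(m) = -20/(-7) + (m*(1 + m)/3)/(-13) = -20*(-⅐) + (m*(1 + m)/3)*(-1/13) = 20/7 - m*(1 + m)/39)
(a(3) + o(-55, 20))/(3731 + 758) = ((20/7 - 1/39*3*(1 + 3)) + 12)/(3731 + 758) = ((20/7 - 1/39*3*4) + 12)/4489 = ((20/7 - 4/13) + 12)*(1/4489) = (232/91 + 12)*(1/4489) = (1324/91)*(1/4489) = 1324/408499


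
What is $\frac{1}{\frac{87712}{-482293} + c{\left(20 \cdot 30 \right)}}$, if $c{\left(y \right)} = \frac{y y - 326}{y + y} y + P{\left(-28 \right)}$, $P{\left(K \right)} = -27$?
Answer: $\frac{482293}{86721016618} \approx 5.5614 \cdot 10^{-6}$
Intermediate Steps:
$c{\left(y \right)} = -190 + \frac{y^{2}}{2}$ ($c{\left(y \right)} = \frac{y y - 326}{y + y} y - 27 = \frac{y^{2} - 326}{2 y} y - 27 = \left(-326 + y^{2}\right) \frac{1}{2 y} y - 27 = \frac{-326 + y^{2}}{2 y} y - 27 = \left(-163 + \frac{y^{2}}{2}\right) - 27 = -190 + \frac{y^{2}}{2}$)
$\frac{1}{\frac{87712}{-482293} + c{\left(20 \cdot 30 \right)}} = \frac{1}{\frac{87712}{-482293} - \left(190 - \frac{\left(20 \cdot 30\right)^{2}}{2}\right)} = \frac{1}{87712 \left(- \frac{1}{482293}\right) - \left(190 - \frac{600^{2}}{2}\right)} = \frac{1}{- \frac{87712}{482293} + \left(-190 + \frac{1}{2} \cdot 360000\right)} = \frac{1}{- \frac{87712}{482293} + \left(-190 + 180000\right)} = \frac{1}{- \frac{87712}{482293} + 179810} = \frac{1}{\frac{86721016618}{482293}} = \frac{482293}{86721016618}$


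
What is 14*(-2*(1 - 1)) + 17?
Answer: 17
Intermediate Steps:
14*(-2*(1 - 1)) + 17 = 14*(-2*0) + 17 = 14*0 + 17 = 0 + 17 = 17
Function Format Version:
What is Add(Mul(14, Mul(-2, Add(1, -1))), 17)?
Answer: 17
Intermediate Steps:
Add(Mul(14, Mul(-2, Add(1, -1))), 17) = Add(Mul(14, Mul(-2, 0)), 17) = Add(Mul(14, 0), 17) = Add(0, 17) = 17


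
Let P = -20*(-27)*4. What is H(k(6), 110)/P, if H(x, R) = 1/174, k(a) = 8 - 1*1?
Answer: 1/375840 ≈ 2.6607e-6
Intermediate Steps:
k(a) = 7 (k(a) = 8 - 1 = 7)
H(x, R) = 1/174
P = 2160 (P = 540*4 = 2160)
H(k(6), 110)/P = (1/174)/2160 = (1/174)*(1/2160) = 1/375840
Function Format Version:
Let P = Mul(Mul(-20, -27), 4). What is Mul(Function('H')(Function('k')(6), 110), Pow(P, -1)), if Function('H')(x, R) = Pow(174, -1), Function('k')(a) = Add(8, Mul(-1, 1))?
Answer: Rational(1, 375840) ≈ 2.6607e-6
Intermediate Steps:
Function('k')(a) = 7 (Function('k')(a) = Add(8, -1) = 7)
Function('H')(x, R) = Rational(1, 174)
P = 2160 (P = Mul(540, 4) = 2160)
Mul(Function('H')(Function('k')(6), 110), Pow(P, -1)) = Mul(Rational(1, 174), Pow(2160, -1)) = Mul(Rational(1, 174), Rational(1, 2160)) = Rational(1, 375840)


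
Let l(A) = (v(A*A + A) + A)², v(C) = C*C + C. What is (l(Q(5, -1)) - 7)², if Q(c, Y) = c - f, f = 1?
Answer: 32316893361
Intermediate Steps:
v(C) = C + C² (v(C) = C² + C = C + C²)
Q(c, Y) = -1 + c (Q(c, Y) = c - 1*1 = c - 1 = -1 + c)
l(A) = (A + (A + A²)*(1 + A + A²))² (l(A) = ((A*A + A)*(1 + (A*A + A)) + A)² = ((A² + A)*(1 + (A² + A)) + A)² = ((A + A²)*(1 + (A + A²)) + A)² = ((A + A²)*(1 + A + A²) + A)² = (A + (A + A²)*(1 + A + A²))²)
(l(Q(5, -1)) - 7)² = ((-1 + 5)²*(1 + (1 + (-1 + 5))*(1 + (-1 + 5)*(1 + (-1 + 5))))² - 7)² = (4²*(1 + (1 + 4)*(1 + 4*(1 + 4)))² - 7)² = (16*(1 + 5*(1 + 4*5))² - 7)² = (16*(1 + 5*(1 + 20))² - 7)² = (16*(1 + 5*21)² - 7)² = (16*(1 + 105)² - 7)² = (16*106² - 7)² = (16*11236 - 7)² = (179776 - 7)² = 179769² = 32316893361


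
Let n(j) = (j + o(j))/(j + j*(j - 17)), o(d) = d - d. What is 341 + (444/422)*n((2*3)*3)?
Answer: 72062/211 ≈ 341.53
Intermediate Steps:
o(d) = 0
n(j) = j/(j + j*(-17 + j)) (n(j) = (j + 0)/(j + j*(j - 17)) = j/(j + j*(-17 + j)))
341 + (444/422)*n((2*3)*3) = 341 + (444/422)/(-16 + (2*3)*3) = 341 + (444*(1/422))/(-16 + 6*3) = 341 + 222/(211*(-16 + 18)) = 341 + (222/211)/2 = 341 + (222/211)*(½) = 341 + 111/211 = 72062/211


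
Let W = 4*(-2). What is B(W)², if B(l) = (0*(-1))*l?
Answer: 0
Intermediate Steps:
W = -8
B(l) = 0 (B(l) = 0*l = 0)
B(W)² = 0² = 0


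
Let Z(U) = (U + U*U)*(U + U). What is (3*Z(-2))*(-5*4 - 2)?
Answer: 528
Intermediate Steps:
Z(U) = 2*U*(U + U²) (Z(U) = (U + U²)*(2*U) = 2*U*(U + U²))
(3*Z(-2))*(-5*4 - 2) = (3*(2*(-2)²*(1 - 2)))*(-5*4 - 2) = (3*(2*4*(-1)))*(-20 - 2) = (3*(-8))*(-22) = -24*(-22) = 528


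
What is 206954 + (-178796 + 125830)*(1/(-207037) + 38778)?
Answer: -425193666123012/207037 ≈ -2.0537e+9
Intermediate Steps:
206954 + (-178796 + 125830)*(1/(-207037) + 38778) = 206954 - 52966*(-1/207037 + 38778) = 206954 - 52966*8028480785/207037 = 206954 - 425236513258310/207037 = -425193666123012/207037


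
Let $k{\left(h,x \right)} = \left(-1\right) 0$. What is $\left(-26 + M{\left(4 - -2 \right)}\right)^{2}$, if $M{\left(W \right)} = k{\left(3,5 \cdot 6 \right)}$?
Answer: $676$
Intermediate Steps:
$k{\left(h,x \right)} = 0$
$M{\left(W \right)} = 0$
$\left(-26 + M{\left(4 - -2 \right)}\right)^{2} = \left(-26 + 0\right)^{2} = \left(-26\right)^{2} = 676$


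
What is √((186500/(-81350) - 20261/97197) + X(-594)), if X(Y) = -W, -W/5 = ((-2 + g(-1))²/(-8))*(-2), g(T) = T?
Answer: √875182134970086513/316279038 ≈ 2.9579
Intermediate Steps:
W = -45/4 (W = -5*(-2 - 1)²/(-8)*(-2) = -5*(-⅛*(-3)²)*(-2) = -5*(-⅛*9)*(-2) = -(-45)*(-2)/8 = -5*9/4 = -45/4 ≈ -11.250)
X(Y) = 45/4 (X(Y) = -1*(-45/4) = 45/4)
√((186500/(-81350) - 20261/97197) + X(-594)) = √((186500/(-81350) - 20261/97197) + 45/4) = √((186500*(-1/81350) - 20261*1/97197) + 45/4) = √((-3730/1627 - 20261/97197) + 45/4) = √(-395509457/158139519 + 45/4) = √(5534240527/632558076) = √875182134970086513/316279038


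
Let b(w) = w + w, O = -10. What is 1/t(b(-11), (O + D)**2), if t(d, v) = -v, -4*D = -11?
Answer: -16/841 ≈ -0.019025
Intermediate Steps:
D = 11/4 (D = -1/4*(-11) = 11/4 ≈ 2.7500)
b(w) = 2*w
1/t(b(-11), (O + D)**2) = 1/(-(-10 + 11/4)**2) = 1/(-(-29/4)**2) = 1/(-1*841/16) = 1/(-841/16) = -16/841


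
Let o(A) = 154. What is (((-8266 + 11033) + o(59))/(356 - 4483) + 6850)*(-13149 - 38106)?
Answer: -1448826571395/4127 ≈ -3.5106e+8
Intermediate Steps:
(((-8266 + 11033) + o(59))/(356 - 4483) + 6850)*(-13149 - 38106) = (((-8266 + 11033) + 154)/(356 - 4483) + 6850)*(-13149 - 38106) = ((2767 + 154)/(-4127) + 6850)*(-51255) = (2921*(-1/4127) + 6850)*(-51255) = (-2921/4127 + 6850)*(-51255) = (28267029/4127)*(-51255) = -1448826571395/4127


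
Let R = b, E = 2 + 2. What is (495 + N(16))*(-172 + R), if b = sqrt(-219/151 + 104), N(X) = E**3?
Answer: -96148 + 559*sqrt(2338235)/151 ≈ -90487.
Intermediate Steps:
E = 4
N(X) = 64 (N(X) = 4**3 = 64)
b = sqrt(2338235)/151 (b = sqrt(-219*1/151 + 104) = sqrt(-219/151 + 104) = sqrt(15485/151) = sqrt(2338235)/151 ≈ 10.127)
R = sqrt(2338235)/151 ≈ 10.127
(495 + N(16))*(-172 + R) = (495 + 64)*(-172 + sqrt(2338235)/151) = 559*(-172 + sqrt(2338235)/151) = -96148 + 559*sqrt(2338235)/151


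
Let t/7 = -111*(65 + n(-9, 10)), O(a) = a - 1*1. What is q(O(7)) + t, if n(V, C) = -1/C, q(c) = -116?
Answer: -505433/10 ≈ -50543.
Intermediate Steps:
O(a) = -1 + a (O(a) = a - 1 = -1 + a)
t = -504273/10 (t = 7*(-111*(65 - 1/10)) = 7*(-111*(65 - 1*⅒)) = 7*(-111*(65 - ⅒)) = 7*(-111*649/10) = 7*(-72039/10) = -504273/10 ≈ -50427.)
q(O(7)) + t = -116 - 504273/10 = -505433/10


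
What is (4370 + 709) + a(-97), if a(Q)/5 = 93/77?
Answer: 391548/77 ≈ 5085.0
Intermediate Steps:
a(Q) = 465/77 (a(Q) = 5*(93/77) = 465/77)
(4370 + 709) + a(-97) = (4370 + 709) + 465/77 = 5079 + 465/77 = 391548/77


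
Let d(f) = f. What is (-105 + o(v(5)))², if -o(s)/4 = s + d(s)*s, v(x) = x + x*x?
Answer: 14630625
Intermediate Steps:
v(x) = x + x²
o(s) = -4*s - 4*s² (o(s) = -4*(s + s*s) = -4*(s + s²) = -4*s - 4*s²)
(-105 + o(v(5)))² = (-105 - 4*5*(1 + 5)*(1 + 5*(1 + 5)))² = (-105 - 4*5*6*(1 + 5*6))² = (-105 - 4*30*(1 + 30))² = (-105 - 4*30*31)² = (-105 - 3720)² = (-3825)² = 14630625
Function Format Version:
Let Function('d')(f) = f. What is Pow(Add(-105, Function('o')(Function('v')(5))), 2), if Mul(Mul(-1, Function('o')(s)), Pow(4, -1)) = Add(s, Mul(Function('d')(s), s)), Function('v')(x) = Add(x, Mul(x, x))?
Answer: 14630625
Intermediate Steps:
Function('v')(x) = Add(x, Pow(x, 2))
Function('o')(s) = Add(Mul(-4, s), Mul(-4, Pow(s, 2))) (Function('o')(s) = Mul(-4, Add(s, Mul(s, s))) = Mul(-4, Add(s, Pow(s, 2))) = Add(Mul(-4, s), Mul(-4, Pow(s, 2))))
Pow(Add(-105, Function('o')(Function('v')(5))), 2) = Pow(Add(-105, Mul(-4, Mul(5, Add(1, 5)), Add(1, Mul(5, Add(1, 5))))), 2) = Pow(Add(-105, Mul(-4, Mul(5, 6), Add(1, Mul(5, 6)))), 2) = Pow(Add(-105, Mul(-4, 30, Add(1, 30))), 2) = Pow(Add(-105, Mul(-4, 30, 31)), 2) = Pow(Add(-105, -3720), 2) = Pow(-3825, 2) = 14630625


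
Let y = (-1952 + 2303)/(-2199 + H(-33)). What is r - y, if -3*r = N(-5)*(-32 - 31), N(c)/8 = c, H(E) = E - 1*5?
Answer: -1878729/2237 ≈ -839.84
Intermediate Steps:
H(E) = -5 + E (H(E) = E - 5 = -5 + E)
N(c) = 8*c
y = -351/2237 (y = (-1952 + 2303)/(-2199 + (-5 - 33)) = 351/(-2199 - 38) = 351/(-2237) = 351*(-1/2237) = -351/2237 ≈ -0.15691)
r = -840 (r = -8*(-5)*(-32 - 31)/3 = -(-40)*(-63)/3 = -⅓*2520 = -840)
r - y = -840 - 1*(-351/2237) = -840 + 351/2237 = -1878729/2237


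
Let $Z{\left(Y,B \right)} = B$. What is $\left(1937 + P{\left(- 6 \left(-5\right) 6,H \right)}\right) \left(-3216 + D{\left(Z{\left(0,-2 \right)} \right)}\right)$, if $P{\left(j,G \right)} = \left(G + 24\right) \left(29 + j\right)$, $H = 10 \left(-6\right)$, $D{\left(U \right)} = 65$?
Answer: $17604637$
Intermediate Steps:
$H = -60$
$P{\left(j,G \right)} = \left(24 + G\right) \left(29 + j\right)$
$\left(1937 + P{\left(- 6 \left(-5\right) 6,H \right)}\right) \left(-3216 + D{\left(Z{\left(0,-2 \right)} \right)}\right) = \left(1937 + \left(696 + 24 - 6 \left(-5\right) 6 + 29 \left(-60\right) - 60 - 6 \left(-5\right) 6\right)\right) \left(-3216 + 65\right) = \left(1937 + \left(696 + 24 \left(-1\right) \left(-30\right) 6 - 1740 - 60 \left(-1\right) \left(-30\right) 6\right)\right) \left(-3151\right) = \left(1937 + \left(696 + 24 \cdot 30 \cdot 6 - 1740 - 60 \cdot 30 \cdot 6\right)\right) \left(-3151\right) = \left(1937 + \left(696 + 24 \cdot 180 - 1740 - 10800\right)\right) \left(-3151\right) = \left(1937 + \left(696 + 4320 - 1740 - 10800\right)\right) \left(-3151\right) = \left(1937 - 7524\right) \left(-3151\right) = \left(-5587\right) \left(-3151\right) = 17604637$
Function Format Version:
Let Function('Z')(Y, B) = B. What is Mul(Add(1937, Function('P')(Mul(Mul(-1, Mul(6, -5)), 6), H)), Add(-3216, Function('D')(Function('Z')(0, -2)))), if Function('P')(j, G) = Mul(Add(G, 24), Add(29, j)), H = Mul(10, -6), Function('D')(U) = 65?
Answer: 17604637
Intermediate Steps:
H = -60
Function('P')(j, G) = Mul(Add(24, G), Add(29, j))
Mul(Add(1937, Function('P')(Mul(Mul(-1, Mul(6, -5)), 6), H)), Add(-3216, Function('D')(Function('Z')(0, -2)))) = Mul(Add(1937, Add(696, Mul(24, Mul(Mul(-1, Mul(6, -5)), 6)), Mul(29, -60), Mul(-60, Mul(Mul(-1, Mul(6, -5)), 6)))), Add(-3216, 65)) = Mul(Add(1937, Add(696, Mul(24, Mul(Mul(-1, -30), 6)), -1740, Mul(-60, Mul(Mul(-1, -30), 6)))), -3151) = Mul(Add(1937, Add(696, Mul(24, Mul(30, 6)), -1740, Mul(-60, Mul(30, 6)))), -3151) = Mul(Add(1937, Add(696, Mul(24, 180), -1740, Mul(-60, 180))), -3151) = Mul(Add(1937, Add(696, 4320, -1740, -10800)), -3151) = Mul(Add(1937, -7524), -3151) = Mul(-5587, -3151) = 17604637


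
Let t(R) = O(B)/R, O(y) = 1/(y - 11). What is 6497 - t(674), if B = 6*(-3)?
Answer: 126990363/19546 ≈ 6497.0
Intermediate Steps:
B = -18
O(y) = 1/(-11 + y)
t(R) = -1/(29*R) (t(R) = 1/((-11 - 18)*R) = 1/((-29)*R) = -1/(29*R))
6497 - t(674) = 6497 - (-1)/(29*674) = 6497 - 1*(-1/19546) = 6497 + 1/19546 = 126990363/19546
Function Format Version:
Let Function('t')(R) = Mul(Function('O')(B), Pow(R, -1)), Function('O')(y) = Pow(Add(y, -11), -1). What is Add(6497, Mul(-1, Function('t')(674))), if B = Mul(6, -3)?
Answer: Rational(126990363, 19546) ≈ 6497.0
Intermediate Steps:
B = -18
Function('O')(y) = Pow(Add(-11, y), -1)
Function('t')(R) = Mul(Rational(-1, 29), Pow(R, -1)) (Function('t')(R) = Mul(Pow(Add(-11, -18), -1), Pow(R, -1)) = Mul(Pow(-29, -1), Pow(R, -1)) = Mul(Rational(-1, 29), Pow(R, -1)))
Add(6497, Mul(-1, Function('t')(674))) = Add(6497, Mul(-1, Mul(Rational(-1, 29), Pow(674, -1)))) = Add(6497, Mul(-1, Mul(Rational(-1, 29), Rational(1, 674)))) = Add(6497, Mul(-1, Rational(-1, 19546))) = Add(6497, Rational(1, 19546)) = Rational(126990363, 19546)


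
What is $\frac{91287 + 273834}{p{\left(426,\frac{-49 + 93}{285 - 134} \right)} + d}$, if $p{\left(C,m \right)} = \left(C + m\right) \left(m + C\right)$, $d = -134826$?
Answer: $\frac{8325123921}{1069329274} \approx 7.7854$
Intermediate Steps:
$p{\left(C,m \right)} = \left(C + m\right)^{2}$ ($p{\left(C,m \right)} = \left(C + m\right) \left(C + m\right) = \left(C + m\right)^{2}$)
$\frac{91287 + 273834}{p{\left(426,\frac{-49 + 93}{285 - 134} \right)} + d} = \frac{91287 + 273834}{\left(426 + \frac{-49 + 93}{285 - 134}\right)^{2} - 134826} = \frac{365121}{\left(426 + \frac{44}{151}\right)^{2} - 134826} = \frac{365121}{\left(\frac{64370}{151}\right)^{2} - 134826} = \frac{365121}{\frac{4143496900}{22801} - 134826} = \frac{365121}{\frac{1069329274}{22801}} = 365121 \cdot \frac{22801}{1069329274} = \frac{8325123921}{1069329274}$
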